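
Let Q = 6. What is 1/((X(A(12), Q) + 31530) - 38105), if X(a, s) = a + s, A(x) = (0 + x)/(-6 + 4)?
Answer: -1/6575 ≈ -0.00015209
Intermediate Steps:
A(x) = -x/2 (A(x) = x/(-2) = x*(-½) = -x/2)
1/((X(A(12), Q) + 31530) - 38105) = 1/(((-½*12 + 6) + 31530) - 38105) = 1/(((-6 + 6) + 31530) - 38105) = 1/((0 + 31530) - 38105) = 1/(31530 - 38105) = 1/(-6575) = -1/6575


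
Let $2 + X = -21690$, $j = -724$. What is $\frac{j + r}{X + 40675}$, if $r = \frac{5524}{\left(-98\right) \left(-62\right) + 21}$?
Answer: $- \frac{4408704}{115739351} \approx -0.038092$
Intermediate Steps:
$X = -21692$ ($X = -2 - 21690 = -21692$)
$r = \frac{5524}{6097}$ ($r = \frac{5524}{6076 + 21} = \frac{5524}{6097} \approx 0.90602$)
$\frac{j + r}{X + 40675} = \frac{-724 + \frac{5524}{6097}}{-21692 + 40675} = - \frac{4408704}{6097 \cdot 18983} = \left(- \frac{4408704}{6097}\right) \frac{1}{18983} = - \frac{4408704}{115739351}$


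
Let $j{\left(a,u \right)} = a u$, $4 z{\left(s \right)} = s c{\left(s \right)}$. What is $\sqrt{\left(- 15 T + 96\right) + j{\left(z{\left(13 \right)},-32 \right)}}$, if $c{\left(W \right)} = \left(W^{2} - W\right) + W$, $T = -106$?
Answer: $i \sqrt{15890} \approx 126.06 i$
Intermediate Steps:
$c{\left(W \right)} = W^{2}$
$z{\left(s \right)} = \frac{s^{3}}{4}$ ($z{\left(s \right)} = \frac{s s^{2}}{4} = \frac{s^{3}}{4}$)
$\sqrt{\left(- 15 T + 96\right) + j{\left(z{\left(13 \right)},-32 \right)}} = \sqrt{\left(\left(-15\right) \left(-106\right) + 96\right) + \frac{13^{3}}{4} \left(-32\right)} = \sqrt{\left(1590 + 96\right) + \frac{1}{4} \cdot 2197 \left(-32\right)} = \sqrt{1686 + \frac{2197}{4} \left(-32\right)} = \sqrt{1686 - 17576} = \sqrt{-15890} = i \sqrt{15890}$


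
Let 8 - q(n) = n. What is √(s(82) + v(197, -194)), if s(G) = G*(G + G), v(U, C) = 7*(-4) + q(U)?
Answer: √13231 ≈ 115.03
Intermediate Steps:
q(n) = 8 - n
v(U, C) = -20 - U (v(U, C) = 7*(-4) + (8 - U) = -28 + (8 - U) = -20 - U)
s(G) = 2*G² (s(G) = G*(2*G) = 2*G²)
√(s(82) + v(197, -194)) = √(2*82² + (-20 - 1*197)) = √(2*6724 + (-20 - 197)) = √(13448 - 217) = √13231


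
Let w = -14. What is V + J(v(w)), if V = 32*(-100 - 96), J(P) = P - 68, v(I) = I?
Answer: -6354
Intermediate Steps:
J(P) = -68 + P
V = -6272 (V = 32*(-196) = -6272)
V + J(v(w)) = -6272 + (-68 - 14) = -6272 - 82 = -6354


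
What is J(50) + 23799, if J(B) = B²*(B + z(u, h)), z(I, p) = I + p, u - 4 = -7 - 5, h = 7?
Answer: 146299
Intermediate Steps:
u = -8 (u = 4 + (-7 - 5) = 4 - 12 = -8)
J(B) = B²*(-1 + B) (J(B) = B²*(B + (-8 + 7)) = B²*(B - 1) = B²*(-1 + B))
J(50) + 23799 = 50²*(-1 + 50) + 23799 = 2500*49 + 23799 = 122500 + 23799 = 146299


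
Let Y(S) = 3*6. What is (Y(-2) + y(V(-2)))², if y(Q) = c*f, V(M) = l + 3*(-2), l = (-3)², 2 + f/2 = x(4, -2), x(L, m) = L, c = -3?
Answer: 36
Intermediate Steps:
f = 4 (f = -4 + 2*4 = -4 + 8 = 4)
l = 9
V(M) = 3 (V(M) = 9 + 3*(-2) = 9 - 6 = 3)
y(Q) = -12 (y(Q) = -3*4 = -12)
Y(S) = 18
(Y(-2) + y(V(-2)))² = (18 - 12)² = 6² = 36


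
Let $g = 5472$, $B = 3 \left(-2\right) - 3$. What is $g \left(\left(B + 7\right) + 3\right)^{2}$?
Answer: $5472$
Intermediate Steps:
$B = -9$ ($B = -6 - 3 = -9$)
$g \left(\left(B + 7\right) + 3\right)^{2} = 5472 \left(\left(-9 + 7\right) + 3\right)^{2} = 5472 \left(-2 + 3\right)^{2} = 5472 \cdot 1^{2} = 5472 \cdot 1 = 5472$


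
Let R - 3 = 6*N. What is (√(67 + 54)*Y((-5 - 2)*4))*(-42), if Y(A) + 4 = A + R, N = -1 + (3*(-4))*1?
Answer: 49434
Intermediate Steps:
N = -13 (N = -1 - 12*1 = -1 - 12 = -13)
R = -75 (R = 3 + 6*(-13) = 3 - 78 = -75)
Y(A) = -79 + A (Y(A) = -4 + (A - 75) = -4 + (-75 + A) = -79 + A)
(√(67 + 54)*Y((-5 - 2)*4))*(-42) = (√(67 + 54)*(-79 + (-5 - 2)*4))*(-42) = (√121*(-79 - 7*4))*(-42) = (11*(-79 - 28))*(-42) = (11*(-107))*(-42) = -1177*(-42) = 49434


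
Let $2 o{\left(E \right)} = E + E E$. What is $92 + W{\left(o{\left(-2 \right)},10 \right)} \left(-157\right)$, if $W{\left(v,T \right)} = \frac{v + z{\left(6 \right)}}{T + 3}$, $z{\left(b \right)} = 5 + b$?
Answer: $- \frac{688}{13} \approx -52.923$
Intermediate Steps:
$o{\left(E \right)} = \frac{E}{2} + \frac{E^{2}}{2}$ ($o{\left(E \right)} = \frac{E + E E}{2} = \frac{E + E^{2}}{2} = \frac{E}{2} + \frac{E^{2}}{2}$)
$W{\left(v,T \right)} = \frac{11 + v}{3 + T}$ ($W{\left(v,T \right)} = \frac{v + \left(5 + 6\right)}{T + 3} = \frac{v + 11}{3 + T} = \frac{11 + v}{3 + T}$)
$92 + W{\left(o{\left(-2 \right)},10 \right)} \left(-157\right) = 92 + \frac{11 + \frac{1}{2} \left(-2\right) \left(1 - 2\right)}{3 + 10} \left(-157\right) = 92 + \frac{11 + \frac{1}{2} \left(-2\right) \left(-1\right)}{13} \left(-157\right) = 92 + \frac{11 + 1}{13} \left(-157\right) = 92 + \frac{1}{13} \cdot 12 \left(-157\right) = 92 + \frac{12}{13} \left(-157\right) = 92 - \frac{1884}{13} = - \frac{688}{13}$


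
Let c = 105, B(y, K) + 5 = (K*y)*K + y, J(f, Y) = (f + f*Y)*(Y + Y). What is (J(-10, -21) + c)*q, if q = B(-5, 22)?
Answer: 20156850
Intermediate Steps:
J(f, Y) = 2*Y*(f + Y*f) (J(f, Y) = (f + Y*f)*(2*Y) = 2*Y*(f + Y*f))
B(y, K) = -5 + y + y*K² (B(y, K) = -5 + ((K*y)*K + y) = -5 + (y*K² + y) = -5 + (y + y*K²) = -5 + y + y*K²)
q = -2430 (q = -5 - 5 - 5*22² = -5 - 5 - 5*484 = -5 - 5 - 2420 = -2430)
(J(-10, -21) + c)*q = (2*(-21)*(-10)*(1 - 21) + 105)*(-2430) = (2*(-21)*(-10)*(-20) + 105)*(-2430) = (-8400 + 105)*(-2430) = -8295*(-2430) = 20156850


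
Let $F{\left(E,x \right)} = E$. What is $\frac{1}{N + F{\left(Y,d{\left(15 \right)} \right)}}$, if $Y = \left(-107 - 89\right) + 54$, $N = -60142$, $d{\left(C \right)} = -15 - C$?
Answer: $- \frac{1}{60284} \approx -1.6588 \cdot 10^{-5}$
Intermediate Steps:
$Y = -142$ ($Y = -196 + 54 = -142$)
$\frac{1}{N + F{\left(Y,d{\left(15 \right)} \right)}} = \frac{1}{-60142 - 142} = \frac{1}{-60284} = - \frac{1}{60284}$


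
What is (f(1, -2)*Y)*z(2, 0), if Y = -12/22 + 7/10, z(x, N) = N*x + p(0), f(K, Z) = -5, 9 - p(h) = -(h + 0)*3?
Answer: -153/22 ≈ -6.9545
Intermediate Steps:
p(h) = 9 + 3*h (p(h) = 9 - (-1)*(h + 0)*3 = 9 - (-1)*h*3 = 9 - (-1)*3*h = 9 - (-3)*h = 9 + 3*h)
z(x, N) = 9 + N*x (z(x, N) = N*x + (9 + 3*0) = N*x + (9 + 0) = N*x + 9 = 9 + N*x)
Y = 17/110 (Y = -12*1/22 + 7*(⅒) = -6/11 + 7/10 = 17/110 ≈ 0.15455)
(f(1, -2)*Y)*z(2, 0) = (-5*17/110)*(9 + 0*2) = -17*(9 + 0)/22 = -17/22*9 = -153/22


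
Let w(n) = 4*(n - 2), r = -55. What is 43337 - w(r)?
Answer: 43565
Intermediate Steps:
w(n) = -8 + 4*n (w(n) = 4*(-2 + n) = -8 + 4*n)
43337 - w(r) = 43337 - (-8 + 4*(-55)) = 43337 - (-8 - 220) = 43337 - 1*(-228) = 43337 + 228 = 43565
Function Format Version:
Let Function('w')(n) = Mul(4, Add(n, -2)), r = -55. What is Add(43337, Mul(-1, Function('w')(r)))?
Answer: 43565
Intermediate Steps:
Function('w')(n) = Add(-8, Mul(4, n)) (Function('w')(n) = Mul(4, Add(-2, n)) = Add(-8, Mul(4, n)))
Add(43337, Mul(-1, Function('w')(r))) = Add(43337, Mul(-1, Add(-8, Mul(4, -55)))) = Add(43337, Mul(-1, Add(-8, -220))) = Add(43337, Mul(-1, -228)) = Add(43337, 228) = 43565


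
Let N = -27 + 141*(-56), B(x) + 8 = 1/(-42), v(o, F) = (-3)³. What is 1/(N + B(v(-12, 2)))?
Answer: -42/333103 ≈ -0.00012609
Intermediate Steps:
v(o, F) = -27
B(x) = -337/42 (B(x) = -8 + 1/(-42) = -8 - 1/42 = -337/42)
N = -7923 (N = -27 - 7896 = -7923)
1/(N + B(v(-12, 2))) = 1/(-7923 - 337/42) = 1/(-333103/42) = -42/333103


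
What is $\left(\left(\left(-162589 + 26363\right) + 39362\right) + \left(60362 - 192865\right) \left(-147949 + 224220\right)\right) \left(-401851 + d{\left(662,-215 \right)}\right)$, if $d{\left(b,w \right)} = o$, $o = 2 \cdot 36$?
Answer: $4060472259621883$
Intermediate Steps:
$o = 72$
$d{\left(b,w \right)} = 72$
$\left(\left(\left(-162589 + 26363\right) + 39362\right) + \left(60362 - 192865\right) \left(-147949 + 224220\right)\right) \left(-401851 + d{\left(662,-215 \right)}\right) = \left(\left(\left(-162589 + 26363\right) + 39362\right) + \left(60362 - 192865\right) \left(-147949 + 224220\right)\right) \left(-401851 + 72\right) = \left(\left(-136226 + 39362\right) - 10106136313\right) \left(-401779\right) = \left(-96864 - 10106136313\right) \left(-401779\right) = \left(-10106233177\right) \left(-401779\right) = 4060472259621883$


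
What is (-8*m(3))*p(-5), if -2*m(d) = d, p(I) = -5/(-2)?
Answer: 30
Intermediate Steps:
p(I) = 5/2 (p(I) = -5*(-1/2) = 5/2)
m(d) = -d/2
(-8*m(3))*p(-5) = -(-4)*3*(5/2) = -8*(-3/2)*(5/2) = 12*(5/2) = 30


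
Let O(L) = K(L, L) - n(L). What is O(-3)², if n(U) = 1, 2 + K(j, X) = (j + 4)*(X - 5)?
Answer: 121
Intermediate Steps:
K(j, X) = -2 + (-5 + X)*(4 + j) (K(j, X) = -2 + (j + 4)*(X - 5) = -2 + (4 + j)*(-5 + X) = -2 + (-5 + X)*(4 + j))
O(L) = -23 + L² - L (O(L) = (-22 - 5*L + 4*L + L*L) - 1*1 = (-22 - 5*L + 4*L + L²) - 1 = (-22 + L² - L) - 1 = -23 + L² - L)
O(-3)² = (-23 + (-3)² - 1*(-3))² = (-23 + 9 + 3)² = (-11)² = 121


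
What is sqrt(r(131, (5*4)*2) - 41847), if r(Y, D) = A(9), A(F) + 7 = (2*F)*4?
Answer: I*sqrt(41782) ≈ 204.41*I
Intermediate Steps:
A(F) = -7 + 8*F (A(F) = -7 + (2*F)*4 = -7 + 8*F)
r(Y, D) = 65 (r(Y, D) = -7 + 8*9 = -7 + 72 = 65)
sqrt(r(131, (5*4)*2) - 41847) = sqrt(65 - 41847) = sqrt(-41782) = I*sqrt(41782)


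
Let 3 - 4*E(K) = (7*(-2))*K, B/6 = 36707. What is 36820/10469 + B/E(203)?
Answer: 9327606892/29784305 ≈ 313.17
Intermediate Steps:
B = 220242 (B = 6*36707 = 220242)
E(K) = ¾ + 7*K/2 (E(K) = ¾ - 7*(-2)*K/4 = ¾ - (-7)*K/2 = ¾ + 7*K/2)
36820/10469 + B/E(203) = 36820/10469 + 220242/(¾ + (7/2)*203) = 36820*(1/10469) + 220242/(¾ + 1421/2) = 36820/10469 + 220242/(2845/4) = 36820/10469 + 220242*(4/2845) = 36820/10469 + 880968/2845 = 9327606892/29784305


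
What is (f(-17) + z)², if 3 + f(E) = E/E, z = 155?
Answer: 23409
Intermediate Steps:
f(E) = -2 (f(E) = -3 + E/E = -3 + 1 = -2)
(f(-17) + z)² = (-2 + 155)² = 153² = 23409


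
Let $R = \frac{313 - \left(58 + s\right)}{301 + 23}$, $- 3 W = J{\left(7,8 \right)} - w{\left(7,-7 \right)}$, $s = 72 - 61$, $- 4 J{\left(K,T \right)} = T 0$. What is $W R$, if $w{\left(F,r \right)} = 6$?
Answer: $\frac{122}{81} \approx 1.5062$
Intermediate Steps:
$J{\left(K,T \right)} = 0$ ($J{\left(K,T \right)} = - \frac{T 0}{4} = \left(- \frac{1}{4}\right) 0 = 0$)
$s = 11$
$W = 2$ ($W = - \frac{0 - 6}{3} = \left(- \frac{1}{3}\right) \left(-6\right) = 2$)
$R = \frac{61}{81}$ ($R = \frac{313 - 69}{301 + 23} = \frac{313 - 69}{324} = \left(313 - 69\right) \frac{1}{324} = 244 \cdot \frac{1}{324} = \frac{61}{81} \approx 0.75309$)
$W R = 2 \cdot \frac{61}{81} = \frac{122}{81}$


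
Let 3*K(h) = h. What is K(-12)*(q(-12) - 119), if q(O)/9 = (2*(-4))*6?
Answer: 2204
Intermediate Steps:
K(h) = h/3
q(O) = -432 (q(O) = 9*((2*(-4))*6) = 9*(-8*6) = 9*(-48) = -432)
K(-12)*(q(-12) - 119) = ((⅓)*(-12))*(-432 - 119) = -4*(-551) = 2204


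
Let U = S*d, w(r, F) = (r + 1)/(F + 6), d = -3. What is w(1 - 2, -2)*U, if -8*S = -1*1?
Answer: 0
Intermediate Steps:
w(r, F) = (1 + r)/(6 + F)
S = ⅛ (S = -(-1)/8 = -⅛*(-1) = ⅛ ≈ 0.12500)
U = -3/8 (U = (⅛)*(-3) = -3/8 ≈ -0.37500)
w(1 - 2, -2)*U = ((1 + (1 - 2))/(6 - 2))*(-3/8) = ((1 - 1)/4)*(-3/8) = ((¼)*0)*(-3/8) = 0*(-3/8) = 0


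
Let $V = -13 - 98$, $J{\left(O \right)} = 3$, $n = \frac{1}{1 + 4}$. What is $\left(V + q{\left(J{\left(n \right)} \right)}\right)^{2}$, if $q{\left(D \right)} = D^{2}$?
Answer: $10404$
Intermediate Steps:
$n = \frac{1}{5} \approx 0.2$
$V = -111$ ($V = -13 - 98 = -111$)
$\left(V + q{\left(J{\left(n \right)} \right)}\right)^{2} = \left(-111 + 3^{2}\right)^{2} = \left(-111 + 9\right)^{2} = \left(-102\right)^{2} = 10404$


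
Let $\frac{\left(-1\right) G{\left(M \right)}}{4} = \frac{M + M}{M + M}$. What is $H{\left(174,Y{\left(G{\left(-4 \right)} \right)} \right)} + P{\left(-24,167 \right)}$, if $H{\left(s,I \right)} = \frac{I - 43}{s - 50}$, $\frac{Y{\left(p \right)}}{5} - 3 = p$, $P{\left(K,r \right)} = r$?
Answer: $\frac{5165}{31} \approx 166.61$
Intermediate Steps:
$G{\left(M \right)} = -4$ ($G{\left(M \right)} = - 4 \frac{M + M}{M + M} = - 4 \frac{2 M}{2 M} = - 4 \cdot 2 M \frac{1}{2 M} = \left(-4\right) 1 = -4$)
$Y{\left(p \right)} = 15 + 5 p$
$H{\left(s,I \right)} = \frac{-43 + I}{-50 + s}$
$H{\left(174,Y{\left(G{\left(-4 \right)} \right)} \right)} + P{\left(-24,167 \right)} = \frac{-43 + \left(15 + 5 \left(-4\right)\right)}{-50 + 174} + 167 = \frac{-43 + \left(15 - 20\right)}{124} + 167 = \frac{-43 - 5}{124} + 167 = \frac{1}{124} \left(-48\right) + 167 = - \frac{12}{31} + 167 = \frac{5165}{31}$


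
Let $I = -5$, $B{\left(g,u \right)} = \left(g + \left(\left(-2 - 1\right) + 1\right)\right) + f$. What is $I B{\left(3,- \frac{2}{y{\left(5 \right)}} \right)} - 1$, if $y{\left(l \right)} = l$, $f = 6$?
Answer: $-36$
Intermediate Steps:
$B{\left(g,u \right)} = 4 + g$ ($B{\left(g,u \right)} = \left(g + \left(\left(-2 - 1\right) + 1\right)\right) + 6 = \left(g + \left(-3 + 1\right)\right) + 6 = \left(g - 2\right) + 6 = \left(-2 + g\right) + 6 = 4 + g$)
$I B{\left(3,- \frac{2}{y{\left(5 \right)}} \right)} - 1 = - 5 \left(4 + 3\right) - 1 = \left(-5\right) 7 - 1 = -35 - 1 = -36$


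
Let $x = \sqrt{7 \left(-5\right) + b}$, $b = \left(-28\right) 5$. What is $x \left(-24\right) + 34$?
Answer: $34 - 120 i \sqrt{7} \approx 34.0 - 317.49 i$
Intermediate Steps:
$b = -140$
$x = 5 i \sqrt{7}$ ($x = \sqrt{7 \left(-5\right) - 140} = \sqrt{-35 - 140} = \sqrt{-175} = 5 i \sqrt{7} \approx 13.229 i$)
$x \left(-24\right) + 34 = 5 i \sqrt{7} \left(-24\right) + 34 = - 120 i \sqrt{7} + 34 = 34 - 120 i \sqrt{7}$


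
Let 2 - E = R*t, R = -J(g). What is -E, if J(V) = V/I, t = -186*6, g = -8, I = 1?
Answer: -8930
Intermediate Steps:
t = -1116
J(V) = V (J(V) = V/1 = V*1 = V)
R = 8 (R = -1*(-8) = 8)
E = 8930 (E = 2 - 8*(-1116) = 2 - 1*(-8928) = 2 + 8928 = 8930)
-E = -1*8930 = -8930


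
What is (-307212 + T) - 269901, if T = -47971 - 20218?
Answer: -645302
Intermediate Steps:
T = -68189
(-307212 + T) - 269901 = (-307212 - 68189) - 269901 = -375401 - 269901 = -645302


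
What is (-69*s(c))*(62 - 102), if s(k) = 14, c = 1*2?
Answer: 38640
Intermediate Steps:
c = 2
(-69*s(c))*(62 - 102) = (-69*14)*(62 - 102) = -966*(-40) = 38640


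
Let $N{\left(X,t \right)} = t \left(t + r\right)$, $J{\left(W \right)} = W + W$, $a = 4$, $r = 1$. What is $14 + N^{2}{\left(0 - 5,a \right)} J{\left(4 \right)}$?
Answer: $3214$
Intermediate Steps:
$J{\left(W \right)} = 2 W$
$N{\left(X,t \right)} = t \left(1 + t\right)$ ($N{\left(X,t \right)} = t \left(t + 1\right) = t \left(1 + t\right)$)
$14 + N^{2}{\left(0 - 5,a \right)} J{\left(4 \right)} = 14 + \left(4 \left(1 + 4\right)\right)^{2} \cdot 2 \cdot 4 = 14 + \left(4 \cdot 5\right)^{2} \cdot 8 = 14 + 20^{2} \cdot 8 = 14 + 400 \cdot 8 = 14 + 3200 = 3214$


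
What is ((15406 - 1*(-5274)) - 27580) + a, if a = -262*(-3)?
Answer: -6114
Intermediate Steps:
a = 786
((15406 - 1*(-5274)) - 27580) + a = ((15406 - 1*(-5274)) - 27580) + 786 = ((15406 + 5274) - 27580) + 786 = (20680 - 27580) + 786 = -6900 + 786 = -6114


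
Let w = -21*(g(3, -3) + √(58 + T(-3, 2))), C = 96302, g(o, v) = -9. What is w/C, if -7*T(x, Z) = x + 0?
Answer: 189/96302 - 3*√2863/96302 ≈ 0.00029573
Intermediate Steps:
T(x, Z) = -x/7 (T(x, Z) = -(x + 0)/7 = -x/7)
w = 189 - 3*√2863 (w = -21*(-9 + √(58 - ⅐*(-3))) = -21*(-9 + √(58 + 3/7)) = -21*(-9 + √(409/7)) = -21*(-9 + √2863/7) = 189 - 3*√2863 ≈ 28.479)
w/C = (189 - 3*√2863)/96302 = (189 - 3*√2863)*(1/96302) = 189/96302 - 3*√2863/96302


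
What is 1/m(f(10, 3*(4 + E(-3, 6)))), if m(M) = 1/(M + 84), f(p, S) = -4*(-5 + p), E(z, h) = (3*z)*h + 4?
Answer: 64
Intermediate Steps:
E(z, h) = 4 + 3*h*z (E(z, h) = 3*h*z + 4 = 4 + 3*h*z)
f(p, S) = 20 - 4*p
m(M) = 1/(84 + M)
1/m(f(10, 3*(4 + E(-3, 6)))) = 1/(1/(84 + (20 - 4*10))) = 1/(1/(84 + (20 - 40))) = 1/(1/(84 - 20)) = 1/(1/64) = 64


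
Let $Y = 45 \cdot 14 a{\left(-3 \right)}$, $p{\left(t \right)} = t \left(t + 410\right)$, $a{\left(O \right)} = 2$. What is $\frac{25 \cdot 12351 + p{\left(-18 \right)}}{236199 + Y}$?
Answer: $\frac{100573}{79153} \approx 1.2706$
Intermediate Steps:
$p{\left(t \right)} = t \left(410 + t\right)$
$Y = 1260$ ($Y = 45 \cdot 14 \cdot 2 = 630 \cdot 2 = 1260$)
$\frac{25 \cdot 12351 + p{\left(-18 \right)}}{236199 + Y} = \frac{25 \cdot 12351 - 18 \left(410 - 18\right)}{236199 + 1260} = \frac{308775 - 7056}{237459} = \left(308775 - 7056\right) \frac{1}{237459} = 301719 \cdot \frac{1}{237459} = \frac{100573}{79153}$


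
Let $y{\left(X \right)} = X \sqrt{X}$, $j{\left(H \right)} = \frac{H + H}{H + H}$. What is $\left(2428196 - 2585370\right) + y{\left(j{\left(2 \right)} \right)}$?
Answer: $-157173$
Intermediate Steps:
$j{\left(H \right)} = 1$ ($j{\left(H \right)} = \frac{2 H}{2 H} = 2 H \frac{1}{2 H} = 1$)
$y{\left(X \right)} = X^{\frac{3}{2}}$
$\left(2428196 - 2585370\right) + y{\left(j{\left(2 \right)} \right)} = \left(2428196 - 2585370\right) + 1^{\frac{3}{2}} = -157174 + 1 = -157173$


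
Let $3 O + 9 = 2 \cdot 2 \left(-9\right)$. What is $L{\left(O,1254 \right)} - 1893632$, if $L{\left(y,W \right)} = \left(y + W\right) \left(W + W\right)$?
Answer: $1213780$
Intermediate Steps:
$O = -15$ ($O = -3 + \frac{2 \cdot 2 \left(-9\right)}{3} = -3 + \frac{4 \left(-9\right)}{3} = -3 + \frac{1}{3} \left(-36\right) = -3 - 12 = -15$)
$L{\left(y,W \right)} = 2 W \left(W + y\right)$ ($L{\left(y,W \right)} = \left(W + y\right) 2 W = 2 W \left(W + y\right)$)
$L{\left(O,1254 \right)} - 1893632 = 2 \cdot 1254 \left(1254 - 15\right) - 1893632 = 2 \cdot 1254 \cdot 1239 - 1893632 = 3107412 - 1893632 = 1213780$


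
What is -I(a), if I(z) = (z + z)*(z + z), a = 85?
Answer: -28900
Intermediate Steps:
I(z) = 4*z² (I(z) = (2*z)*(2*z) = 4*z²)
-I(a) = -4*85² = -4*7225 = -1*28900 = -28900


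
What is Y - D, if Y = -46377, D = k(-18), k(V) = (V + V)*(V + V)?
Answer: -47673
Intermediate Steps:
k(V) = 4*V² (k(V) = (2*V)*(2*V) = 4*V²)
D = 1296 (D = 4*(-18)² = 4*324 = 1296)
Y - D = -46377 - 1*1296 = -46377 - 1296 = -47673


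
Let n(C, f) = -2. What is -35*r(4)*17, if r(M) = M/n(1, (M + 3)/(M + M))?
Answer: 1190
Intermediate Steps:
r(M) = -M/2 (r(M) = M/(-2) = M*(-½) = -M/2)
-35*r(4)*17 = -(-35)*4/2*17 = -35*(-2)*17 = 70*17 = 1190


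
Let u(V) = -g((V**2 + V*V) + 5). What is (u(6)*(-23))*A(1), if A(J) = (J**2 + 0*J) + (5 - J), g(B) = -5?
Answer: -575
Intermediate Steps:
A(J) = 5 + J**2 - J (A(J) = (J**2 + 0) + (5 - J) = J**2 + (5 - J) = 5 + J**2 - J)
u(V) = 5 (u(V) = -1*(-5) = 5)
(u(6)*(-23))*A(1) = (5*(-23))*(5 + 1**2 - 1*1) = -115*(5 + 1 - 1) = -115*5 = -575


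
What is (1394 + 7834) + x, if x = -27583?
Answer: -18355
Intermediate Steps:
(1394 + 7834) + x = (1394 + 7834) - 27583 = 9228 - 27583 = -18355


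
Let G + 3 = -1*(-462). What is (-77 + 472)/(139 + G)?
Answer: 395/598 ≈ 0.66053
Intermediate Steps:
G = 459 (G = -3 - 1*(-462) = -3 + 462 = 459)
(-77 + 472)/(139 + G) = (-77 + 472)/(139 + 459) = 395/598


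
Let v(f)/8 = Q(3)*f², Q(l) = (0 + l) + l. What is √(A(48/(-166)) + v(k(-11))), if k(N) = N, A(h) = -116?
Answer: 2*√1423 ≈ 75.445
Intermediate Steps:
Q(l) = 2*l (Q(l) = l + l = 2*l)
v(f) = 48*f² (v(f) = 8*((2*3)*f²) = 8*(6*f²) = 48*f²)
√(A(48/(-166)) + v(k(-11))) = √(-116 + 48*(-11)²) = √(-116 + 48*121) = √(-116 + 5808) = √5692 = 2*√1423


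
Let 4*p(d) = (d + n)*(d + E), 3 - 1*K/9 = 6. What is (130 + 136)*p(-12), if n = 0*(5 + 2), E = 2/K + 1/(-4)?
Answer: 177023/18 ≈ 9834.6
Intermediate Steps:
K = -27 (K = 27 - 9*6 = 27 - 54 = -27)
E = -35/108 (E = 2/(-27) + 1/(-4) = 2*(-1/27) + 1*(-¼) = -2/27 - ¼ = -35/108 ≈ -0.32407)
n = 0 (n = 0*7 = 0)
p(d) = d*(-35/108 + d)/4 (p(d) = ((d + 0)*(d - 35/108))/4 = (d*(-35/108 + d))/4 = d*(-35/108 + d)/4)
(130 + 136)*p(-12) = (130 + 136)*((1/432)*(-12)*(-35 + 108*(-12))) = 266*((1/432)*(-12)*(-35 - 1296)) = 266*((1/432)*(-12)*(-1331)) = 266*(1331/36) = 177023/18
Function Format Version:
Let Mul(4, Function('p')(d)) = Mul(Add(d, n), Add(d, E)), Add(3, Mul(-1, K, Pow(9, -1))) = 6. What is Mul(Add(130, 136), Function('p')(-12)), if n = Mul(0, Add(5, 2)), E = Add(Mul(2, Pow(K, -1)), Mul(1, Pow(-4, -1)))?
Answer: Rational(177023, 18) ≈ 9834.6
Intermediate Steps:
K = -27 (K = Add(27, Mul(-9, 6)) = Add(27, -54) = -27)
E = Rational(-35, 108) (E = Add(Mul(2, Pow(-27, -1)), Mul(1, Pow(-4, -1))) = Add(Mul(2, Rational(-1, 27)), Mul(1, Rational(-1, 4))) = Add(Rational(-2, 27), Rational(-1, 4)) = Rational(-35, 108) ≈ -0.32407)
n = 0 (n = Mul(0, 7) = 0)
Function('p')(d) = Mul(Rational(1, 4), d, Add(Rational(-35, 108), d)) (Function('p')(d) = Mul(Rational(1, 4), Mul(Add(d, 0), Add(d, Rational(-35, 108)))) = Mul(Rational(1, 4), Mul(d, Add(Rational(-35, 108), d))) = Mul(Rational(1, 4), d, Add(Rational(-35, 108), d)))
Mul(Add(130, 136), Function('p')(-12)) = Mul(Add(130, 136), Mul(Rational(1, 432), -12, Add(-35, Mul(108, -12)))) = Mul(266, Mul(Rational(1, 432), -12, Add(-35, -1296))) = Mul(266, Mul(Rational(1, 432), -12, -1331)) = Mul(266, Rational(1331, 36)) = Rational(177023, 18)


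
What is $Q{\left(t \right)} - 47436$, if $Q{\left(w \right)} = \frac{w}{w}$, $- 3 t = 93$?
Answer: $-47435$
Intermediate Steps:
$t = -31$ ($t = \left(- \frac{1}{3}\right) 93 = -31$)
$Q{\left(w \right)} = 1$
$Q{\left(t \right)} - 47436 = 1 - 47436 = -47435$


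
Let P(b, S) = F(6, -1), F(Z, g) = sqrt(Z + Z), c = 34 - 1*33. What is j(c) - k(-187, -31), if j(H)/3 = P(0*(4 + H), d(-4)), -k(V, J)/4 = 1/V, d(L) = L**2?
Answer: -4/187 + 6*sqrt(3) ≈ 10.371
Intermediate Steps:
k(V, J) = -4/V
c = 1 (c = 34 - 33 = 1)
F(Z, g) = sqrt(2)*sqrt(Z) (F(Z, g) = sqrt(2*Z) = sqrt(2)*sqrt(Z))
P(b, S) = 2*sqrt(3) (P(b, S) = sqrt(2)*sqrt(6) = 2*sqrt(3))
j(H) = 6*sqrt(3) (j(H) = 3*(2*sqrt(3)) = 6*sqrt(3))
j(c) - k(-187, -31) = 6*sqrt(3) - (-4)/(-187) = 6*sqrt(3) - (-4)*(-1)/187 = 6*sqrt(3) - 1*4/187 = 6*sqrt(3) - 4/187 = -4/187 + 6*sqrt(3)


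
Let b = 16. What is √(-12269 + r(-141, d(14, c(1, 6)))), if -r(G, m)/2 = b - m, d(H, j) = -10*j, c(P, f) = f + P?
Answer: I*√12441 ≈ 111.54*I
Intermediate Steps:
c(P, f) = P + f
r(G, m) = -32 + 2*m (r(G, m) = -2*(16 - m) = -32 + 2*m)
√(-12269 + r(-141, d(14, c(1, 6)))) = √(-12269 + (-32 + 2*(-10*(1 + 6)))) = √(-12269 + (-32 + 2*(-10*7))) = √(-12269 + (-32 + 2*(-70))) = √(-12269 + (-32 - 140)) = √(-12269 - 172) = √(-12441) = I*√12441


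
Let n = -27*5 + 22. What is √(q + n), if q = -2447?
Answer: 16*I*√10 ≈ 50.596*I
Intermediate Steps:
n = -113 (n = -135 + 22 = -113)
√(q + n) = √(-2447 - 113) = √(-2560) = 16*I*√10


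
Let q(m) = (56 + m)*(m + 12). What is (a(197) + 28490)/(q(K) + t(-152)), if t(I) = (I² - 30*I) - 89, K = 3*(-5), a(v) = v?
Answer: 28687/27452 ≈ 1.0450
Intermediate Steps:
K = -15
q(m) = (12 + m)*(56 + m) (q(m) = (56 + m)*(12 + m) = (12 + m)*(56 + m))
t(I) = -89 + I² - 30*I
(a(197) + 28490)/(q(K) + t(-152)) = (197 + 28490)/((672 + (-15)² + 68*(-15)) + (-89 + (-152)² - 30*(-152))) = 28687/((672 + 225 - 1020) + (-89 + 23104 + 4560)) = 28687/(-123 + 27575) = 28687/27452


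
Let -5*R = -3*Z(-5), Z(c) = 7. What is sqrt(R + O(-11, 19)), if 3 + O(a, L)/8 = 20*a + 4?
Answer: 3*I*sqrt(4855)/5 ≈ 41.807*I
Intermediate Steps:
O(a, L) = 8 + 160*a (O(a, L) = -24 + 8*(20*a + 4) = -24 + 8*(4 + 20*a) = -24 + (32 + 160*a) = 8 + 160*a)
R = 21/5 (R = -(-3)*7/5 = -1/5*(-21) = 21/5 ≈ 4.2000)
sqrt(R + O(-11, 19)) = sqrt(21/5 + (8 + 160*(-11))) = sqrt(21/5 + (8 - 1760)) = sqrt(21/5 - 1752) = sqrt(-8739/5) = 3*I*sqrt(4855)/5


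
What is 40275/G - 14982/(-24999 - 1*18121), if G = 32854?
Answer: 50656287/32196920 ≈ 1.5733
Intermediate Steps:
40275/G - 14982/(-24999 - 1*18121) = 40275/32854 - 14982/(-24999 - 1*18121) = 40275*(1/32854) - 14982/(-24999 - 18121) = 40275/32854 - 14982/(-43120) = 40275/32854 - 14982*(-1/43120) = 40275/32854 + 681/1960 = 50656287/32196920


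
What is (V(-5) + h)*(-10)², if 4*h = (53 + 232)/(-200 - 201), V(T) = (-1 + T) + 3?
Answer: -127425/401 ≈ -317.77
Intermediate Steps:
V(T) = 2 + T
h = -285/1604 (h = ((53 + 232)/(-200 - 201))/4 = (285/(-401))/4 = (285*(-1/401))/4 = (¼)*(-285/401) = -285/1604 ≈ -0.17768)
(V(-5) + h)*(-10)² = ((2 - 5) - 285/1604)*(-10)² = (-3 - 285/1604)*100 = -5097/1604*100 = -127425/401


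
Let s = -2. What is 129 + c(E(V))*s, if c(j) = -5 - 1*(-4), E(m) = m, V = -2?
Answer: 131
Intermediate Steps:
c(j) = -1 (c(j) = -5 + 4 = -1)
129 + c(E(V))*s = 129 - 1*(-2) = 129 + 2 = 131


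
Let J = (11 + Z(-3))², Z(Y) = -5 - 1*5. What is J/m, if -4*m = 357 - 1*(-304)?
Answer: -4/661 ≈ -0.0060514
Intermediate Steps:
Z(Y) = -10 (Z(Y) = -5 - 5 = -10)
J = 1 (J = (11 - 10)² = 1² = 1)
m = -661/4 (m = -(357 - 1*(-304))/4 = -(357 + 304)/4 = -¼*661 = -661/4 ≈ -165.25)
J/m = 1/(-661/4) = 1*(-4/661) = -4/661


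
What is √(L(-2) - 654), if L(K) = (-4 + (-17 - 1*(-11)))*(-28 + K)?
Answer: I*√354 ≈ 18.815*I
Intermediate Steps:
L(K) = 280 - 10*K (L(K) = (-4 + (-17 + 11))*(-28 + K) = (-4 - 6)*(-28 + K) = -10*(-28 + K) = 280 - 10*K)
√(L(-2) - 654) = √((280 - 10*(-2)) - 654) = √((280 + 20) - 654) = √(300 - 654) = √(-354) = I*√354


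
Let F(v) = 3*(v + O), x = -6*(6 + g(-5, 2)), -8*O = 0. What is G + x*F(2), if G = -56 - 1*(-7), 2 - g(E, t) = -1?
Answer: -373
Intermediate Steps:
O = 0 (O = -⅛*0 = 0)
g(E, t) = 3 (g(E, t) = 2 - 1*(-1) = 2 + 1 = 3)
x = -54 (x = -6*(6 + 3) = -6*9 = -54)
F(v) = 3*v (F(v) = 3*(v + 0) = 3*v)
G = -49 (G = -56 + 7 = -49)
G + x*F(2) = -49 - 162*2 = -49 - 54*6 = -49 - 324 = -373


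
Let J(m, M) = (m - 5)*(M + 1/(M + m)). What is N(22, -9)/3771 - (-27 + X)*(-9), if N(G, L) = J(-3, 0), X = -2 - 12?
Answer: -4174489/11313 ≈ -369.00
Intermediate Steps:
J(m, M) = (-5 + m)*(M + 1/(M + m))
X = -14
N(G, L) = 8/3 (N(G, L) = (-5 - 3 - 5*0² + 0*(-3)² - 3*0² - 5*0*(-3))/(0 - 3) = (-5 - 3 - 5*0 + 0*9 - 3*0 + 0)/(-3) = -(-5 - 3 + 0 + 0 + 0 + 0)/3 = -⅓*(-8) = 8/3)
N(22, -9)/3771 - (-27 + X)*(-9) = (8/3)/3771 - (-27 - 14)*(-9) = (8/3)*(1/3771) - (-41)*(-9) = 8/11313 - 1*369 = 8/11313 - 369 = -4174489/11313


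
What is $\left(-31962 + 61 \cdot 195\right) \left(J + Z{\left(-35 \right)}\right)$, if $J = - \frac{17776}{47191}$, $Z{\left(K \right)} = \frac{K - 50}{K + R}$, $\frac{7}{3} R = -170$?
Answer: $- \frac{58827474051}{7125841} \approx -8255.5$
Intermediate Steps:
$R = - \frac{510}{7}$ ($R = \frac{3}{7} \left(-170\right) = - \frac{510}{7} \approx -72.857$)
$Z{\left(K \right)} = \frac{-50 + K}{- \frac{510}{7} + K}$ ($Z{\left(K \right)} = \frac{K - 50}{K - \frac{510}{7}} = \frac{-50 + K}{- \frac{510}{7} + K}$)
$J = - \frac{17776}{47191}$ ($J = \left(-17776\right) \frac{1}{47191} = - \frac{17776}{47191} \approx -0.37668$)
$\left(-31962 + 61 \cdot 195\right) \left(J + Z{\left(-35 \right)}\right) = \left(-31962 + 61 \cdot 195\right) \left(- \frac{17776}{47191} + \frac{7 \left(-50 - 35\right)}{-510 + 7 \left(-35\right)}\right) = \left(-31962 + 11895\right) \left(- \frac{17776}{47191} + 7 \frac{1}{-510 - 245} \left(-85\right)\right) = - 20067 \left(- \frac{17776}{47191} + 7 \frac{1}{-755} \left(-85\right)\right) = - 20067 \left(- \frac{17776}{47191} + 7 \left(- \frac{1}{755}\right) \left(-85\right)\right) = - 20067 \left(- \frac{17776}{47191} + \frac{119}{151}\right) = \left(-20067\right) \frac{2931553}{7125841} = - \frac{58827474051}{7125841}$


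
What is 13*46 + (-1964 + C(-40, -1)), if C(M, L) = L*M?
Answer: -1326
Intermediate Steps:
13*46 + (-1964 + C(-40, -1)) = 13*46 + (-1964 - 1*(-40)) = 598 + (-1964 + 40) = 598 - 1924 = -1326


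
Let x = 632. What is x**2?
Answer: 399424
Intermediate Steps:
x**2 = 632**2 = 399424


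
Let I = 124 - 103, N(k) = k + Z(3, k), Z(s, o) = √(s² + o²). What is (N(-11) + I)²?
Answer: (10 + √130)² ≈ 458.04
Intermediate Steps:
Z(s, o) = √(o² + s²)
N(k) = k + √(9 + k²) (N(k) = k + √(k² + 3²) = k + √(k² + 9) = k + √(9 + k²))
I = 21
(N(-11) + I)² = ((-11 + √(9 + (-11)²)) + 21)² = ((-11 + √(9 + 121)) + 21)² = ((-11 + √130) + 21)² = (10 + √130)²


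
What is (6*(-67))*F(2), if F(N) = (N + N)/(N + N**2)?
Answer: -268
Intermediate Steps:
F(N) = 2*N/(N + N**2) (F(N) = (2*N)/(N + N**2) = 2*N/(N + N**2))
(6*(-67))*F(2) = (6*(-67))*(2/(1 + 2)) = -804/3 = -402*2/3 = -268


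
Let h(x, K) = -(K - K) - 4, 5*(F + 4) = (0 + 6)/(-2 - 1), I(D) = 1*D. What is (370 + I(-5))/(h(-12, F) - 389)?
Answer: -365/393 ≈ -0.92875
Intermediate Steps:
I(D) = D
F = -22/5 (F = -4 + ((0 + 6)/(-2 - 1))/5 = -4 + (6/(-3))/5 = -4 + (6*(-⅓))/5 = -4 + (⅕)*(-2) = -4 - ⅖ = -22/5 ≈ -4.4000)
h(x, K) = -4 (h(x, K) = -1*0 - 4 = 0 - 4 = -4)
(370 + I(-5))/(h(-12, F) - 389) = (370 - 5)/(-4 - 389) = 365/(-393) = 365*(-1/393) = -365/393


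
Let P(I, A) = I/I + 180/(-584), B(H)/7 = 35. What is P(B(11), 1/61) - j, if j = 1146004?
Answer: -167316483/146 ≈ -1.1460e+6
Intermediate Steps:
B(H) = 245 (B(H) = 7*35 = 245)
P(I, A) = 101/146 (P(I, A) = 1 + 180*(-1/584) = 1 - 45/146 = 101/146)
P(B(11), 1/61) - j = 101/146 - 1*1146004 = 101/146 - 1146004 = -167316483/146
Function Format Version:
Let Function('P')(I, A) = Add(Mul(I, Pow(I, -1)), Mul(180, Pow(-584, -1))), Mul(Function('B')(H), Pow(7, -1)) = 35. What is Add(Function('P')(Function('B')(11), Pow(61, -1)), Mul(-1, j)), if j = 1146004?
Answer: Rational(-167316483, 146) ≈ -1.1460e+6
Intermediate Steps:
Function('B')(H) = 245 (Function('B')(H) = Mul(7, 35) = 245)
Function('P')(I, A) = Rational(101, 146) (Function('P')(I, A) = Add(1, Mul(180, Rational(-1, 584))) = Add(1, Rational(-45, 146)) = Rational(101, 146))
Add(Function('P')(Function('B')(11), Pow(61, -1)), Mul(-1, j)) = Add(Rational(101, 146), Mul(-1, 1146004)) = Add(Rational(101, 146), -1146004) = Rational(-167316483, 146)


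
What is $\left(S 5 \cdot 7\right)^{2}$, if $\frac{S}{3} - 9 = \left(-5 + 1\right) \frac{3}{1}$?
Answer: $99225$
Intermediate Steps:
$S = -9$ ($S = 27 + 3 \left(-5 + 1\right) \frac{3}{1} = 27 + 3 \left(- 4 \cdot 3 \cdot 1\right) = 27 + 3 \left(\left(-4\right) 3\right) = 27 + 3 \left(-12\right) = 27 - 36 = -9$)
$\left(S 5 \cdot 7\right)^{2} = \left(\left(-9\right) 5 \cdot 7\right)^{2} = \left(\left(-45\right) 7\right)^{2} = \left(-315\right)^{2} = 99225$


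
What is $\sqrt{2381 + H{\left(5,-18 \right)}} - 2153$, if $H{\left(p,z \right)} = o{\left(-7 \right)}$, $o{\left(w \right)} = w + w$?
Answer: $-2153 + 3 \sqrt{263} \approx -2104.3$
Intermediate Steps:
$o{\left(w \right)} = 2 w$
$H{\left(p,z \right)} = -14$ ($H{\left(p,z \right)} = 2 \left(-7\right) = -14$)
$\sqrt{2381 + H{\left(5,-18 \right)}} - 2153 = \sqrt{2381 - 14} - 2153 = \sqrt{2367} - 2153 = 3 \sqrt{263} - 2153 = -2153 + 3 \sqrt{263}$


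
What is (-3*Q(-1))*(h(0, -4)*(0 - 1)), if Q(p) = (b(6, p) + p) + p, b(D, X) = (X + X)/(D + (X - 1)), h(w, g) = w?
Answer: 0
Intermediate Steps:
b(D, X) = 2*X/(-1 + D + X) (b(D, X) = (2*X)/(D + (-1 + X)) = (2*X)/(-1 + D + X) = 2*X/(-1 + D + X))
Q(p) = 2*p + 2*p/(5 + p) (Q(p) = (2*p/(-1 + 6 + p) + p) + p = (2*p/(5 + p) + p) + p = (p + 2*p/(5 + p)) + p = 2*p + 2*p/(5 + p))
(-3*Q(-1))*(h(0, -4)*(0 - 1)) = (-6*(-1)*(6 - 1)/(5 - 1))*(0*(0 - 1)) = (-6*(-1)*5/4)*(0*(-1)) = -6*(-1)*5/4*0 = -3*(-5/2)*0 = (15/2)*0 = 0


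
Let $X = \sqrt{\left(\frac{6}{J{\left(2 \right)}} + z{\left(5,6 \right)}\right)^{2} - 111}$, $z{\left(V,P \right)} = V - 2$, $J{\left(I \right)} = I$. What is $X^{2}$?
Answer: $-75$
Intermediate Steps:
$z{\left(V,P \right)} = -2 + V$
$X = 5 i \sqrt{3}$ ($X = \sqrt{\left(\frac{6}{2} + \left(-2 + 5\right)\right)^{2} - 111} = \sqrt{\left(6 \cdot \frac{1}{2} + 3\right)^{2} - 111} = \sqrt{\left(3 + 3\right)^{2} - 111} = \sqrt{6^{2} - 111} = \sqrt{36 - 111} = \sqrt{-75} = 5 i \sqrt{3} \approx 8.6602 i$)
$X^{2} = \left(5 i \sqrt{3}\right)^{2} = -75$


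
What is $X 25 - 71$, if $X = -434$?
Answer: $-10921$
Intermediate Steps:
$X 25 - 71 = \left(-434\right) 25 - 71 = -10850 - 71 = -10921$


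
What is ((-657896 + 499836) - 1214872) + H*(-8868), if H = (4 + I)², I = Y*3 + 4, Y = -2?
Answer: -1408404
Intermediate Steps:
I = -2 (I = -2*3 + 4 = -6 + 4 = -2)
H = 4 (H = (4 - 2)² = 2² = 4)
((-657896 + 499836) - 1214872) + H*(-8868) = ((-657896 + 499836) - 1214872) + 4*(-8868) = (-158060 - 1214872) - 35472 = -1372932 - 35472 = -1408404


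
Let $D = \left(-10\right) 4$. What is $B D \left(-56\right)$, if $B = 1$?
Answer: $2240$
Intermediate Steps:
$D = -40$
$B D \left(-56\right) = 1 \left(-40\right) \left(-56\right) = \left(-40\right) \left(-56\right) = 2240$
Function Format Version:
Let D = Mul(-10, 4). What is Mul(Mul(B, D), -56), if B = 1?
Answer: 2240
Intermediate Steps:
D = -40
Mul(Mul(B, D), -56) = Mul(Mul(1, -40), -56) = Mul(-40, -56) = 2240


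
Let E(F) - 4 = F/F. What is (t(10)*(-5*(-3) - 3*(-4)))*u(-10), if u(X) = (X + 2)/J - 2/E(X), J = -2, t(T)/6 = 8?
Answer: 23328/5 ≈ 4665.6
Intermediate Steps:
E(F) = 5 (E(F) = 4 + F/F = 4 + 1 = 5)
t(T) = 48 (t(T) = 6*8 = 48)
u(X) = -7/5 - X/2 (u(X) = (X + 2)/(-2) - 2/5 = (2 + X)*(-1/2) - 2*1/5 = (-1 - X/2) - 2/5 = -7/5 - X/2)
(t(10)*(-5*(-3) - 3*(-4)))*u(-10) = (48*(-5*(-3) - 3*(-4)))*(-7/5 - 1/2*(-10)) = (48*(15 + 12))*(-7/5 + 5) = (48*27)*(18/5) = 1296*(18/5) = 23328/5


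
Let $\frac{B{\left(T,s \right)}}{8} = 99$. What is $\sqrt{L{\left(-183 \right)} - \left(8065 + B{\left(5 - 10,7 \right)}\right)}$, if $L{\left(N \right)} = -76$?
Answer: $i \sqrt{8933} \approx 94.515 i$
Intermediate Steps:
$B{\left(T,s \right)} = 792$ ($B{\left(T,s \right)} = 8 \cdot 99 = 792$)
$\sqrt{L{\left(-183 \right)} - \left(8065 + B{\left(5 - 10,7 \right)}\right)} = \sqrt{-76 - 8857} = \sqrt{-8933} = i \sqrt{8933}$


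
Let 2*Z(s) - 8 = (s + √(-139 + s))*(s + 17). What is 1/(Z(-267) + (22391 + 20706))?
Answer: 38238/2927461163 + 125*I*√406/5854922326 ≈ 1.3062e-5 + 4.3018e-7*I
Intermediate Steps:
Z(s) = 4 + (17 + s)*(s + √(-139 + s))/2 (Z(s) = 4 + ((s + √(-139 + s))*(s + 17))/2 = 4 + ((s + √(-139 + s))*(17 + s))/2 = 4 + ((17 + s)*(s + √(-139 + s)))/2 = 4 + (17 + s)*(s + √(-139 + s))/2)
1/(Z(-267) + (22391 + 20706)) = 1/((4 + (½)*(-267)² + (17/2)*(-267) + 17*√(-139 - 267)/2 + (½)*(-267)*√(-139 - 267)) + (22391 + 20706)) = 1/((4 + (½)*71289 - 4539/2 + 17*√(-406)/2 + (½)*(-267)*√(-406)) + 43097) = 1/((4 + 71289/2 - 4539/2 + 17*(I*√406)/2 + (½)*(-267)*(I*√406)) + 43097) = 1/((4 + 71289/2 - 4539/2 + 17*I*√406/2 - 267*I*√406/2) + 43097) = 1/((33379 - 125*I*√406) + 43097) = 1/(76476 - 125*I*√406)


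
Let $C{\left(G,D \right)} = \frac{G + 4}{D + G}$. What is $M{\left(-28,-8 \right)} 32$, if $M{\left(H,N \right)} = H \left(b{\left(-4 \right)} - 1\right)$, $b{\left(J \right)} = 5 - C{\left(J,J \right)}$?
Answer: $-3584$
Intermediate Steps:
$C{\left(G,D \right)} = \frac{4 + G}{D + G}$
$b{\left(J \right)} = 5 - \frac{4 + J}{2 J}$ ($b{\left(J \right)} = 5 - \frac{4 + J}{J + J} = 5 - \frac{4 + J}{2 J}$)
$M{\left(H,N \right)} = 4 H$ ($M{\left(H,N \right)} = H \left(\left(\frac{9}{2} - \frac{2}{-4}\right) - 1\right) = H \left(\left(\frac{9}{2} - - \frac{1}{2}\right) - 1\right) = H \left(\left(\frac{9}{2} + \frac{1}{2}\right) - 1\right) = H \left(5 - 1\right) = H 4 = 4 H$)
$M{\left(-28,-8 \right)} 32 = 4 \left(-28\right) 32 = \left(-112\right) 32 = -3584$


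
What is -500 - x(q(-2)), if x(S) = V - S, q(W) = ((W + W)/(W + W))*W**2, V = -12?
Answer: -484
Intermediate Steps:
q(W) = W**2 (q(W) = ((2*W)/((2*W)))*W**2 = ((2*W)*(1/(2*W)))*W**2 = 1*W**2 = W**2)
x(S) = -12 - S
-500 - x(q(-2)) = -500 - (-12 - 1*(-2)**2) = -500 - (-12 - 1*4) = -500 - (-12 - 4) = -500 - 1*(-16) = -500 + 16 = -484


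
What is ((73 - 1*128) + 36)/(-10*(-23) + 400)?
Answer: -19/630 ≈ -0.030159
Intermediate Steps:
((73 - 1*128) + 36)/(-10*(-23) + 400) = ((73 - 128) + 36)/(230 + 400) = (-55 + 36)/630 = -19*1/630 = -19/630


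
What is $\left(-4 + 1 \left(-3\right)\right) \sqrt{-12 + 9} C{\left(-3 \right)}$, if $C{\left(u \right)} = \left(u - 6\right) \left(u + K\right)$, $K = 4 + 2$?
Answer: $189 i \sqrt{3} \approx 327.36 i$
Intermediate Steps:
$K = 6$
$C{\left(u \right)} = \left(-6 + u\right) \left(6 + u\right)$ ($C{\left(u \right)} = \left(u - 6\right) \left(u + 6\right) = \left(-6 + u\right) \left(6 + u\right)$)
$\left(-4 + 1 \left(-3\right)\right) \sqrt{-12 + 9} C{\left(-3 \right)} = \left(-4 + 1 \left(-3\right)\right) \sqrt{-12 + 9} \left(-36 + \left(-3\right)^{2}\right) = \left(-4 - 3\right) \sqrt{-3} \left(-36 + 9\right) = - 7 i \sqrt{3} \left(-27\right) = 189 i \sqrt{3}$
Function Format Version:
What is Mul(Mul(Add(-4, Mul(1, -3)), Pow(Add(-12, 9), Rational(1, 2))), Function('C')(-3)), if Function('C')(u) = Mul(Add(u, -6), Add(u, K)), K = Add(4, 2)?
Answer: Mul(189, I, Pow(3, Rational(1, 2))) ≈ Mul(327.36, I)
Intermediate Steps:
K = 6
Function('C')(u) = Mul(Add(-6, u), Add(6, u)) (Function('C')(u) = Mul(Add(u, -6), Add(u, 6)) = Mul(Add(-6, u), Add(6, u)))
Mul(Mul(Add(-4, Mul(1, -3)), Pow(Add(-12, 9), Rational(1, 2))), Function('C')(-3)) = Mul(Mul(Add(-4, Mul(1, -3)), Pow(Add(-12, 9), Rational(1, 2))), Add(-36, Pow(-3, 2))) = Mul(Mul(Add(-4, -3), Pow(-3, Rational(1, 2))), Add(-36, 9)) = Mul(Mul(-7, Mul(I, Pow(3, Rational(1, 2)))), -27) = Mul(Mul(-7, I, Pow(3, Rational(1, 2))), -27) = Mul(189, I, Pow(3, Rational(1, 2)))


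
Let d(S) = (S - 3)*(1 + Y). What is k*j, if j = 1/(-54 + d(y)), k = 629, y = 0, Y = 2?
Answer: -629/63 ≈ -9.9841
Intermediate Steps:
d(S) = -9 + 3*S (d(S) = (S - 3)*(1 + 2) = (-3 + S)*3 = -9 + 3*S)
j = -1/63 (j = 1/(-54 + (-9 + 3*0)) = 1/(-54 + (-9 + 0)) = 1/(-54 - 9) = 1/(-63) = -1/63 ≈ -0.015873)
k*j = 629*(-1/63) = -629/63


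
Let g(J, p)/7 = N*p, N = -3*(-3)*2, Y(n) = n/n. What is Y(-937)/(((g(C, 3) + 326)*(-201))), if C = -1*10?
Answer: -1/141504 ≈ -7.0669e-6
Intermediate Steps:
Y(n) = 1
C = -10
N = 18 (N = 9*2 = 18)
g(J, p) = 126*p (g(J, p) = 7*(18*p) = 126*p)
Y(-937)/(((g(C, 3) + 326)*(-201))) = 1/((126*3 + 326)*(-201)) = 1/((378 + 326)*(-201)) = 1/(704*(-201)) = 1/(-141504) = 1*(-1/141504) = -1/141504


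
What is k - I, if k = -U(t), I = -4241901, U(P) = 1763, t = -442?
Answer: 4240138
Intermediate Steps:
k = -1763 (k = -1*1763 = -1763)
k - I = -1763 - 1*(-4241901) = -1763 + 4241901 = 4240138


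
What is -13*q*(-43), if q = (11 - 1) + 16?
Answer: 14534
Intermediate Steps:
q = 26 (q = 10 + 16 = 26)
-13*q*(-43) = -13*26*(-43) = -338*(-43) = 14534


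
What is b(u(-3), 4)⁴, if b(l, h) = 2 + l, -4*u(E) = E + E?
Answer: 2401/16 ≈ 150.06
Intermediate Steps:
u(E) = -E/2 (u(E) = -(E + E)/4 = -E/2)
b(u(-3), 4)⁴ = (2 - ½*(-3))⁴ = (2 + 3/2)⁴ = (7/2)⁴ = 2401/16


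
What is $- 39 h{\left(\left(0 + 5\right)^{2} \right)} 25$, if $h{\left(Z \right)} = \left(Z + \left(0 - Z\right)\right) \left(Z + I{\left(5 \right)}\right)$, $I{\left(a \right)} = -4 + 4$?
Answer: $0$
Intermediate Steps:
$I{\left(a \right)} = 0$
$h{\left(Z \right)} = 0$ ($h{\left(Z \right)} = \left(Z + \left(0 - Z\right)\right) \left(Z + 0\right) = \left(Z - Z\right) Z = 0 Z = 0$)
$- 39 h{\left(\left(0 + 5\right)^{2} \right)} 25 = \left(-39\right) 0 \cdot 25 = 0 \cdot 25 = 0$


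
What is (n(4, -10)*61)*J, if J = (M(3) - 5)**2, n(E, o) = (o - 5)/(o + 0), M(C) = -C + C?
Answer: 4575/2 ≈ 2287.5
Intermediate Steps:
M(C) = 0
n(E, o) = (-5 + o)/o
J = 25 (J = (0 - 5)**2 = (-5)**2 = 25)
(n(4, -10)*61)*J = (((-5 - 10)/(-10))*61)*25 = (-1/10*(-15)*61)*25 = ((3/2)*61)*25 = (183/2)*25 = 4575/2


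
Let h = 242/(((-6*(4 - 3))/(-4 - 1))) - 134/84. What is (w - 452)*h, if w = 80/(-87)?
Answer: -55185302/609 ≈ -90616.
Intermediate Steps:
h = 2801/14 (h = 242/((-6*1/(-5))) - 134*1/84 = 242/((-6*(-1/5))) - 67/42 = 242/(6/5) - 67/42 = 242*(5/6) - 67/42 = 605/3 - 67/42 = 2801/14 ≈ 200.07)
w = -80/87 (w = 80*(-1/87) = -80/87 ≈ -0.91954)
(w - 452)*h = (-80/87 - 452)*(2801/14) = -39404/87*2801/14 = -55185302/609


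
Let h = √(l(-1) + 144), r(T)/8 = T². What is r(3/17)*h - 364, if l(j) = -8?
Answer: -364 + 144*√34/289 ≈ -361.09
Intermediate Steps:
r(T) = 8*T²
h = 2*√34 (h = √(-8 + 144) = √136 = 2*√34 ≈ 11.662)
r(3/17)*h - 364 = (8*(3/17)²)*(2*√34) - 364 = (8*(9/289))*(2*√34) - 364 = 72*(2*√34)/289 - 364 = 144*√34/289 - 364 = -364 + 144*√34/289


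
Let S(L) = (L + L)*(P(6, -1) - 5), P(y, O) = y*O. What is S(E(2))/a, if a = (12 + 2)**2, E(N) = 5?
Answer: -55/98 ≈ -0.56122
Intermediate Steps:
P(y, O) = O*y
S(L) = -22*L (S(L) = (L + L)*(-1*6 - 5) = (2*L)*(-6 - 5) = (2*L)*(-11) = -22*L)
a = 196 (a = 14**2 = 196)
S(E(2))/a = -22*5/196 = -110*1/196 = -55/98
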